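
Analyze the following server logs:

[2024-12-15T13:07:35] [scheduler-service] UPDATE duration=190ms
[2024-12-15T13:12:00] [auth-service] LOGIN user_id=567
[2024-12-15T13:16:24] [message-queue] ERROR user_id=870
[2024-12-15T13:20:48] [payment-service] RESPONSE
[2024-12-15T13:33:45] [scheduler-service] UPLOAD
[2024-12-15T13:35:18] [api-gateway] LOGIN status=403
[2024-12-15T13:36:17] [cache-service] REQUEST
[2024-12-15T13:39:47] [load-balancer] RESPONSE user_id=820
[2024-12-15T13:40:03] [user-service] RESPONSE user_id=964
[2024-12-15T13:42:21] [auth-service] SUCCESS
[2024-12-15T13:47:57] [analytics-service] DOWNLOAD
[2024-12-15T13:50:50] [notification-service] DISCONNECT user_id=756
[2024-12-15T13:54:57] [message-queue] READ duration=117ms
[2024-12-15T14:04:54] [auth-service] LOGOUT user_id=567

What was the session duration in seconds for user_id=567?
3174

To calculate session duration:

1. Find LOGIN event for user_id=567: 2024-12-15T13:12:00
2. Find LOGOUT event for user_id=567: 2024-12-15T14:04:54
3. Session duration: 2024-12-15T14:04:54 - 2024-12-15T13:12:00 = 3174 seconds (52 minutes)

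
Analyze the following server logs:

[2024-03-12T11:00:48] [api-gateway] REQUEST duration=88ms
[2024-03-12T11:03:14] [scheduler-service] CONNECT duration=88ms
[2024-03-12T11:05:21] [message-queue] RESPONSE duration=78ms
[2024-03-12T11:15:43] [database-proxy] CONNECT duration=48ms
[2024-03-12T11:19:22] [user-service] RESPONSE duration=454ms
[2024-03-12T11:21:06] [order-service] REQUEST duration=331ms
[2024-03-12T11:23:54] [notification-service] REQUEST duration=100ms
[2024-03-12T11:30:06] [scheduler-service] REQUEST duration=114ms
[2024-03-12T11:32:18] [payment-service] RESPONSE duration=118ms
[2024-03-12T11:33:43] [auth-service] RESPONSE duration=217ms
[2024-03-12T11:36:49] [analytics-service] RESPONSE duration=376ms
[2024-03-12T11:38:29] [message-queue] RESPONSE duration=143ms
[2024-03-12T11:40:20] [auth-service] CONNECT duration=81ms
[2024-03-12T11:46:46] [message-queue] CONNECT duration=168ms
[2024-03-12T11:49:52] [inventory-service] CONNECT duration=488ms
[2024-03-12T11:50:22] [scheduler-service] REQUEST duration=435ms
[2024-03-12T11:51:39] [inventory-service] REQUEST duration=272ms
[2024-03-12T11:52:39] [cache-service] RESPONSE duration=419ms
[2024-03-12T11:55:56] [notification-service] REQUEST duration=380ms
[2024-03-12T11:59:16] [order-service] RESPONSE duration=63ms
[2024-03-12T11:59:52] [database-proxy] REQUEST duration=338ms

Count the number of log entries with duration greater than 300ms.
8

To count timeouts:

1. Threshold: 300ms
2. Extract duration from each log entry
3. Count entries where duration > 300
4. Timeout count: 8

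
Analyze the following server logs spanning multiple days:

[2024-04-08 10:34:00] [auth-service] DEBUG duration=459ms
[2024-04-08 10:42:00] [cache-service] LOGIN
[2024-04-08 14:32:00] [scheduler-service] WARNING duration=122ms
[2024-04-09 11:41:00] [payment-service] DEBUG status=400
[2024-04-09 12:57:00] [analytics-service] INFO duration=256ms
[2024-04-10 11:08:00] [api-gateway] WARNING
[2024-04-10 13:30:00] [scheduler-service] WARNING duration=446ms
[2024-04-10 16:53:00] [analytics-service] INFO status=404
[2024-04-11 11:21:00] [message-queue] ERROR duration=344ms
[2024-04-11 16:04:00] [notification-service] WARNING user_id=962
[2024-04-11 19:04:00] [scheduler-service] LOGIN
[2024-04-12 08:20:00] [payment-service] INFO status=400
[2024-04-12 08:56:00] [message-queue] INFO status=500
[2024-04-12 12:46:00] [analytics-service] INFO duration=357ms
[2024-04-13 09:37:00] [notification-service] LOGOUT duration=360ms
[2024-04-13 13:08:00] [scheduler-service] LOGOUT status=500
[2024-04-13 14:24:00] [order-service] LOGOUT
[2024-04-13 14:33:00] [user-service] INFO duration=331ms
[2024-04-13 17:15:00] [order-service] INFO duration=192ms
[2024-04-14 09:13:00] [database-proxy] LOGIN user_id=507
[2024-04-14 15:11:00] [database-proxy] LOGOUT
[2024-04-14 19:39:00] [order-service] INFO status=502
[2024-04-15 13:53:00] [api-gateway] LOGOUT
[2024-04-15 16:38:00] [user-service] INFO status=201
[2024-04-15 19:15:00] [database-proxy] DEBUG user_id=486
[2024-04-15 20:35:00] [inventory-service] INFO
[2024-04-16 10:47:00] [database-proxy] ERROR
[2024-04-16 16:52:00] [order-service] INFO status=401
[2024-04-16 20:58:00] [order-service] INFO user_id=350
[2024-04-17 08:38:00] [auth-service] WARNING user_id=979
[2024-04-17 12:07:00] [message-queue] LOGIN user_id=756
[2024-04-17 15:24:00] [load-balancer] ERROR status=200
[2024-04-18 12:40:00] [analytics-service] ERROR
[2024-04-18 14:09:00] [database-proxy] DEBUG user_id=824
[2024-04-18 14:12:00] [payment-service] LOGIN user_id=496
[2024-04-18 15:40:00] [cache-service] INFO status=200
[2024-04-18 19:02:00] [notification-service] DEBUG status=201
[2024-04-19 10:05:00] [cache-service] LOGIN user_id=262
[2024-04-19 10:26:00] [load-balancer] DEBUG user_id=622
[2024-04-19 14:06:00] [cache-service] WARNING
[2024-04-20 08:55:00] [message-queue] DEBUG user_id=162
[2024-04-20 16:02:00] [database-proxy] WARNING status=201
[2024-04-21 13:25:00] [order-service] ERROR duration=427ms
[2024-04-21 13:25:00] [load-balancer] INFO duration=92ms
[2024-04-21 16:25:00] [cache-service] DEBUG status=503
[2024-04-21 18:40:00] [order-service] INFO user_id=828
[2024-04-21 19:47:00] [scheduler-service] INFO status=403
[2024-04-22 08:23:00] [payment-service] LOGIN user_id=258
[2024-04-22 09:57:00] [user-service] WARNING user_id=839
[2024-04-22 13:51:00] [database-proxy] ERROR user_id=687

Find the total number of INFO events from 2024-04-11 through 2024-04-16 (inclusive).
10

To filter by date range:

1. Date range: 2024-04-11 through 2024-04-16, both dates inclusive
2. Filter for INFO events whose date falls in this range
3. Count matching events: 10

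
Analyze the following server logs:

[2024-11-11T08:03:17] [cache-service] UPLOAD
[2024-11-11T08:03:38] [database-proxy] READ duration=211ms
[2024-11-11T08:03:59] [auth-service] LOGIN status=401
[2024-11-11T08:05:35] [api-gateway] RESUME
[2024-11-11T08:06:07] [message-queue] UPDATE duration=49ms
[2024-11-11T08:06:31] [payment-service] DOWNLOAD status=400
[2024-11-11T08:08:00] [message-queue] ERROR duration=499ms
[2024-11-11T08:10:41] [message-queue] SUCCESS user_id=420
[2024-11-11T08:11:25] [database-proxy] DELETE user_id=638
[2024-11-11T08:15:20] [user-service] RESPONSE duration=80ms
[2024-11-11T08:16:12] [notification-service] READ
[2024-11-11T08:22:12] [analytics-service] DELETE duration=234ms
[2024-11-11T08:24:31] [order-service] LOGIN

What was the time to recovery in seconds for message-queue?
161

To calculate recovery time:

1. Find ERROR event for message-queue: 2024-11-11T08:08:00
2. Find next SUCCESS event for message-queue: 2024-11-11T08:10:41
3. Recovery time: 2024-11-11T08:10:41 - 2024-11-11T08:08:00 = 161 seconds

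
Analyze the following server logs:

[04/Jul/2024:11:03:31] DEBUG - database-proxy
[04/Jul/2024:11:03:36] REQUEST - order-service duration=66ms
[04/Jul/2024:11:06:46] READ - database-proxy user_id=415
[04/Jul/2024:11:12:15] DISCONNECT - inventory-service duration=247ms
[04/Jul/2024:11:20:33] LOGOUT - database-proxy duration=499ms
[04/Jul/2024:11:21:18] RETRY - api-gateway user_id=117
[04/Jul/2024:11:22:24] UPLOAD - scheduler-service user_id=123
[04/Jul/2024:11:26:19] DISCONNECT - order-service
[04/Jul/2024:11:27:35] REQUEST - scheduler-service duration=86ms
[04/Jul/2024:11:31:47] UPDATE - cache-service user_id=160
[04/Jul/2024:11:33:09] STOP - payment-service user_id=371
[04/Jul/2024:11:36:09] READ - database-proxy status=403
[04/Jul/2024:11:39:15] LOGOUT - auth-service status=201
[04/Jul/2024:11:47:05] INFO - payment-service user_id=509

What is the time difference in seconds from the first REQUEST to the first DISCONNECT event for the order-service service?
1363

To find the time between events:

1. Locate the first REQUEST event for order-service: 04/Jul/2024:11:03:36
2. Locate the first DISCONNECT event for order-service: 04/Jul/2024:11:26:19
3. Calculate the difference: 04/Jul/2024:11:26:19 - 04/Jul/2024:11:03:36 = 1363 seconds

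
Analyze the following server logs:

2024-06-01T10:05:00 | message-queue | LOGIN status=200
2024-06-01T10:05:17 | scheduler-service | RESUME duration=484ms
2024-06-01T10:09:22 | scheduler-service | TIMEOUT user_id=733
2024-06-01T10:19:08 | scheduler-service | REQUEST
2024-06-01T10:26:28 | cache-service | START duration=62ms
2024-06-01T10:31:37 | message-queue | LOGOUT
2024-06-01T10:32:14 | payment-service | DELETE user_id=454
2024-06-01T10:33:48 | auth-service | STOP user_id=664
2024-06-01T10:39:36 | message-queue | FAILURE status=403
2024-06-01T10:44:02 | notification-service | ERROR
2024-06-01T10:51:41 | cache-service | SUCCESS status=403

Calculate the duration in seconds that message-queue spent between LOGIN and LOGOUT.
1597

To calculate state duration:

1. Find LOGIN event for message-queue: 2024-06-01T10:05:00
2. Find LOGOUT event for message-queue: 2024-06-01T10:31:37
3. Calculate duration: 2024-06-01T10:31:37 - 2024-06-01T10:05:00 = 1597 seconds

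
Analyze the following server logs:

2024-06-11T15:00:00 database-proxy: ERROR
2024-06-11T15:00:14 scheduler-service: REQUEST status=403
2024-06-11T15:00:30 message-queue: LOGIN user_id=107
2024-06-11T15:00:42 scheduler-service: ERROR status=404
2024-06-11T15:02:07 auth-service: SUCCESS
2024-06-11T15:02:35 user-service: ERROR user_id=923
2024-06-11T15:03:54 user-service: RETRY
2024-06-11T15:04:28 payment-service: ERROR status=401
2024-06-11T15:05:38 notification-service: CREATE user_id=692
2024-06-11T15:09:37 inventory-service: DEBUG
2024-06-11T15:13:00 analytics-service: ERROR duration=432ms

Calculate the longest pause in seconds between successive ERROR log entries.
512

To find the longest gap:

1. Extract all ERROR events in chronological order
2. Calculate time differences between consecutive events
3. Find the maximum difference
4. Longest gap: 512 seconds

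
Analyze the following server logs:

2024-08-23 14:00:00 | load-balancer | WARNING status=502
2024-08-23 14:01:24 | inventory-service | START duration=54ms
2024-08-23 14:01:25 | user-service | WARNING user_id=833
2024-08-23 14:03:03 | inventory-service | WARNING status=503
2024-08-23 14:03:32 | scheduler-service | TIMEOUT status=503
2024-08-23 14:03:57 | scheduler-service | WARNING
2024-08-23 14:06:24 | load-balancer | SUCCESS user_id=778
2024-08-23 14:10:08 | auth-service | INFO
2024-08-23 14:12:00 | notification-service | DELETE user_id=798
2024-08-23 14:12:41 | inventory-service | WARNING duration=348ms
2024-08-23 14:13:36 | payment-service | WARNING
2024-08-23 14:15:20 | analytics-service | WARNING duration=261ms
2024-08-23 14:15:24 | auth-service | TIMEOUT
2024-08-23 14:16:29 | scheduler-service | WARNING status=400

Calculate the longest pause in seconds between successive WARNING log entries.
524

To find the longest gap:

1. Extract all WARNING events in chronological order
2. Calculate time differences between consecutive events
3. Find the maximum difference
4. Longest gap: 524 seconds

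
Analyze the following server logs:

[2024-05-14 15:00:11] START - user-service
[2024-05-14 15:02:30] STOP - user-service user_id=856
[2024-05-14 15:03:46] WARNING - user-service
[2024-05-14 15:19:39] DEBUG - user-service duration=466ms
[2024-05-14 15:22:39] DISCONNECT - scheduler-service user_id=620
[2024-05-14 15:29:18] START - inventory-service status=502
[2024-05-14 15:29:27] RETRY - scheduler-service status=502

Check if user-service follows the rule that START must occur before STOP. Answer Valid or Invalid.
Valid

To validate ordering:

1. Required order: START → STOP
2. Rule: START must occur before STOP
3. Check actual order of events for user-service
4. Result: Valid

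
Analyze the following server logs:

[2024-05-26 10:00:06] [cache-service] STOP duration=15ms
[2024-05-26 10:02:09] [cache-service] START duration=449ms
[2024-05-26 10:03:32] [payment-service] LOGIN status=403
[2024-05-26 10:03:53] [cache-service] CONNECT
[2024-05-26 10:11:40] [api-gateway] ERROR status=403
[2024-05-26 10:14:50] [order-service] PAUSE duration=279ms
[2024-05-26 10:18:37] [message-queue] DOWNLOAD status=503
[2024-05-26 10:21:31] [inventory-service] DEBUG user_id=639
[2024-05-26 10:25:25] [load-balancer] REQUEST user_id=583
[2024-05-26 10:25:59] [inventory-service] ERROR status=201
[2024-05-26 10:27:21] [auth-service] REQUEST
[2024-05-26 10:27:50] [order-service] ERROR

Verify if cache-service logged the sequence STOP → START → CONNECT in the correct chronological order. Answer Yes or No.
Yes

To verify sequence order:

1. Find all events in sequence STOP → START → CONNECT for cache-service
2. Extract their timestamps
3. Check if timestamps are in ascending order
4. Result: Yes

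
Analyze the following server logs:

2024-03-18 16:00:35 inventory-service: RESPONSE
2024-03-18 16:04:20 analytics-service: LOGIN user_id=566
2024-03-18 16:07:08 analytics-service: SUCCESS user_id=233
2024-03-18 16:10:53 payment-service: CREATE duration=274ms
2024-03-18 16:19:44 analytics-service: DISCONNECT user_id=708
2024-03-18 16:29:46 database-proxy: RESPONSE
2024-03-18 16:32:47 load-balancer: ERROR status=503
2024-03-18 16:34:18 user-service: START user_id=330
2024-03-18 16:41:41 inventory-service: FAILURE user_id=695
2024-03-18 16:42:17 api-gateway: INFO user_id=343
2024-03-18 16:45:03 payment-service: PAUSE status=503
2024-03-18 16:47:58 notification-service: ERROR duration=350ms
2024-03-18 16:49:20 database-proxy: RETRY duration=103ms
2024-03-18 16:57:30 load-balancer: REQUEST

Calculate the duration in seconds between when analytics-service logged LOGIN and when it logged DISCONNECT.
924

To find the time between events:

1. Locate the first LOGIN event for analytics-service: 2024-03-18 16:04:20
2. Locate the first DISCONNECT event for analytics-service: 2024-03-18 16:19:44
3. Calculate the difference: 2024-03-18 16:19:44 - 2024-03-18 16:04:20 = 924 seconds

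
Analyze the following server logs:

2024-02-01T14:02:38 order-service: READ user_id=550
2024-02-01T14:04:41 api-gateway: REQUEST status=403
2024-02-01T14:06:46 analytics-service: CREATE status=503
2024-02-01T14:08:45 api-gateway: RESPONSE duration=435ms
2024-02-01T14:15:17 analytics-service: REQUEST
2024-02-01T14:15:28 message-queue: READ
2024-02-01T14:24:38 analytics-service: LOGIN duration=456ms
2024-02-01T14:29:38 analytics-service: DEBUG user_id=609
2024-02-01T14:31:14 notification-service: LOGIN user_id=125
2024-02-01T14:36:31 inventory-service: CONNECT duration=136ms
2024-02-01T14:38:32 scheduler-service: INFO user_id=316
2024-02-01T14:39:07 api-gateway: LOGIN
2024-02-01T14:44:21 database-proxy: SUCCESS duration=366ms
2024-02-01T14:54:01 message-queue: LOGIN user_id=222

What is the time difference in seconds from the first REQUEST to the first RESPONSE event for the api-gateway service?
244

To find the time between events:

1. Locate the first REQUEST event for api-gateway: 2024-02-01T14:04:41
2. Locate the first RESPONSE event for api-gateway: 2024-02-01T14:08:45
3. Calculate the difference: 2024-02-01T14:08:45 - 2024-02-01T14:04:41 = 244 seconds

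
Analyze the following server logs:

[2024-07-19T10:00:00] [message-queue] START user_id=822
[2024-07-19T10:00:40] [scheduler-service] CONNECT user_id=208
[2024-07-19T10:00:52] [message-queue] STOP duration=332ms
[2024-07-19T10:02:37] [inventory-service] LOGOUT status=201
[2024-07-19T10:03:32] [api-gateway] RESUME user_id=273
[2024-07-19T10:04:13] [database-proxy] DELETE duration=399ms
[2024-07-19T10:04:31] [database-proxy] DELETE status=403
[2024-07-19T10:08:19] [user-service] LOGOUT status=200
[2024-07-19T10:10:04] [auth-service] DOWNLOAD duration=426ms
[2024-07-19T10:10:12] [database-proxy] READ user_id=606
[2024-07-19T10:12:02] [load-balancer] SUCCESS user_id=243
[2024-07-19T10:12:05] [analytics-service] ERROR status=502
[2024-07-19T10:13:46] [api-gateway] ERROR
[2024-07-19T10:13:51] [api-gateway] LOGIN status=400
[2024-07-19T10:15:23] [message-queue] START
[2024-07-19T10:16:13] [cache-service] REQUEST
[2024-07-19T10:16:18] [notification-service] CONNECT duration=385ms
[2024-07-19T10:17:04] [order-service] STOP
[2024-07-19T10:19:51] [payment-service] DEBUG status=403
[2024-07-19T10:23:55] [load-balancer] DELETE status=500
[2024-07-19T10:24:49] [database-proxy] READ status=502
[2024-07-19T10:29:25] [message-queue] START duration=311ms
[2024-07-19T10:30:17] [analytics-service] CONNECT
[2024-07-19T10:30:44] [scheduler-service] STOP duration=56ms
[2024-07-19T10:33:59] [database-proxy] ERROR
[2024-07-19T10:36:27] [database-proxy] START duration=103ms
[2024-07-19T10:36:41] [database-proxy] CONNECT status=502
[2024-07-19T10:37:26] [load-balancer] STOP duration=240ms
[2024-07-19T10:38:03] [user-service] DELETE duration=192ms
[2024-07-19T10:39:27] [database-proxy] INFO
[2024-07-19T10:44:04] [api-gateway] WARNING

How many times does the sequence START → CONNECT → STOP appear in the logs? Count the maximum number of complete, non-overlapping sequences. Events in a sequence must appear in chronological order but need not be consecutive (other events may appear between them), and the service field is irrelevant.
4

To count sequences:

1. Look for pattern: START → CONNECT → STOP
2. Greedily scan the log in chronological order, matching each sequence element in turn (ignoring service)
3. Each time the full pattern completes, increment the count and restart matching from the next event
4. Complete non-overlapping sequences found: 4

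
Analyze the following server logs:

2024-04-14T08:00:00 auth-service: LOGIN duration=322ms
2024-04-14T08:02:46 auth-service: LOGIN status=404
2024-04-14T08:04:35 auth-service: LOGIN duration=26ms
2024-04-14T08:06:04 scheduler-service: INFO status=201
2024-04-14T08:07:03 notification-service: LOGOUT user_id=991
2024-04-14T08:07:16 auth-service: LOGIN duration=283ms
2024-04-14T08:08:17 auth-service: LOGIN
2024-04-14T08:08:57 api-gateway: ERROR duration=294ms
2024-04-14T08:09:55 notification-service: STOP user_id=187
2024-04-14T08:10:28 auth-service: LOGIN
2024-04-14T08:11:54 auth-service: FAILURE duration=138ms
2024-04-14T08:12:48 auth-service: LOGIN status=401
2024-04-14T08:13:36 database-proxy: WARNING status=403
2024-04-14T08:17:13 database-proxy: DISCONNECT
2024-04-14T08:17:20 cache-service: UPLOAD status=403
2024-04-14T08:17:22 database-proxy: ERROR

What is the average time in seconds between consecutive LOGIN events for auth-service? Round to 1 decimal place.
128.0

To calculate average interval:

1. Find all LOGIN events for auth-service in order
2. Calculate time gaps between consecutive events
3. Compute mean of gaps: 768 / 6 = 128.0 seconds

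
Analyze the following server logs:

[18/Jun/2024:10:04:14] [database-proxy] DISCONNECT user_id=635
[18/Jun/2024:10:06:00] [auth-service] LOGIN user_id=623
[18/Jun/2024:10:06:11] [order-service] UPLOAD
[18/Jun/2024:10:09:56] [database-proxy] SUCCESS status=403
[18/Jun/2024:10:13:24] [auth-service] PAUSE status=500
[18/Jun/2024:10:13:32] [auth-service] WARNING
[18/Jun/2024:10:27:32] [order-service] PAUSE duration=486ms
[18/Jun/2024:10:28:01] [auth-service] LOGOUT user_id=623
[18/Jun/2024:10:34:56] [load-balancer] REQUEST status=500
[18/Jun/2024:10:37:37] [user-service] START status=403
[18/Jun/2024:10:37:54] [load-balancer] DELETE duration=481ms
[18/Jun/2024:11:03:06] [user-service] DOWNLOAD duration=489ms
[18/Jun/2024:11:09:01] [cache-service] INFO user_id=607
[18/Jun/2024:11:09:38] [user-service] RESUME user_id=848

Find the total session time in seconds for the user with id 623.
1321

To calculate session duration:

1. Find LOGIN event for user_id=623: 18/Jun/2024:10:06:00
2. Find LOGOUT event for user_id=623: 18/Jun/2024:10:28:01
3. Session duration: 18/Jun/2024:10:28:01 - 18/Jun/2024:10:06:00 = 1321 seconds (22 minutes)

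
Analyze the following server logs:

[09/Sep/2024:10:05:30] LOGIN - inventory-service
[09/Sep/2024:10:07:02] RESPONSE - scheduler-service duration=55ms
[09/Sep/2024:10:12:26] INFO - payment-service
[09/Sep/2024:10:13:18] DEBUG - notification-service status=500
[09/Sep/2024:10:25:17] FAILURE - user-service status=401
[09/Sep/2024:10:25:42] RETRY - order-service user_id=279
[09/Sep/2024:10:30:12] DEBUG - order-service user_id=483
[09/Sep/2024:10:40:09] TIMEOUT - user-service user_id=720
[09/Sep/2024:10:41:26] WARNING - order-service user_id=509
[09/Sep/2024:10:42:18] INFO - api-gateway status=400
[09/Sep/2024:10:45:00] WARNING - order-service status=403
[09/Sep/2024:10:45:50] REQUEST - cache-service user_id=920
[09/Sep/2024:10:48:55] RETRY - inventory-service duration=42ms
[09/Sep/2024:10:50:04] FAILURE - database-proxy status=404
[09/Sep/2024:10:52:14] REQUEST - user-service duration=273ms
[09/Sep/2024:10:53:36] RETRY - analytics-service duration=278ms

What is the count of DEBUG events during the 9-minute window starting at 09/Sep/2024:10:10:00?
1

To count events in the time window:

1. Window boundaries: 09/Sep/2024:10:10:00 to 09/Sep/2024:10:19:00
2. Filter for DEBUG events within this window
3. Count matching events: 1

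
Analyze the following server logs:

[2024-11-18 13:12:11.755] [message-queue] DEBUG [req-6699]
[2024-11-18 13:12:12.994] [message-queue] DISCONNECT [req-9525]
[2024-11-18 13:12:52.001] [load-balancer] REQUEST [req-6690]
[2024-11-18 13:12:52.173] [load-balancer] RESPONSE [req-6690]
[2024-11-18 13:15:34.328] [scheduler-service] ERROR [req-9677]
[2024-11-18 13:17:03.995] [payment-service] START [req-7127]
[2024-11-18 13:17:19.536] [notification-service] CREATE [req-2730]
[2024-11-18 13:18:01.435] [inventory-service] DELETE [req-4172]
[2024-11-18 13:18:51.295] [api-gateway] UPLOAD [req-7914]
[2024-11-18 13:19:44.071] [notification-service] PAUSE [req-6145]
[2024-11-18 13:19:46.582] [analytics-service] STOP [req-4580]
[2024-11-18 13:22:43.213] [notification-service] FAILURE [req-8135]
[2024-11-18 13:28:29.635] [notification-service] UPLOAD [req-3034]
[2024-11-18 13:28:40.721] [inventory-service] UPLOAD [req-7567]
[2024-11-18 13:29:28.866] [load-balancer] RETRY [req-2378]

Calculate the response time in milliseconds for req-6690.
172

To calculate latency:

1. Find REQUEST with id req-6690: 2024-11-18 13:12:52.001
2. Find RESPONSE with id req-6690: 2024-11-18 13:12:52.173
3. Latency: 2024-11-18 13:12:52.173 - 2024-11-18 13:12:52.001 = 172ms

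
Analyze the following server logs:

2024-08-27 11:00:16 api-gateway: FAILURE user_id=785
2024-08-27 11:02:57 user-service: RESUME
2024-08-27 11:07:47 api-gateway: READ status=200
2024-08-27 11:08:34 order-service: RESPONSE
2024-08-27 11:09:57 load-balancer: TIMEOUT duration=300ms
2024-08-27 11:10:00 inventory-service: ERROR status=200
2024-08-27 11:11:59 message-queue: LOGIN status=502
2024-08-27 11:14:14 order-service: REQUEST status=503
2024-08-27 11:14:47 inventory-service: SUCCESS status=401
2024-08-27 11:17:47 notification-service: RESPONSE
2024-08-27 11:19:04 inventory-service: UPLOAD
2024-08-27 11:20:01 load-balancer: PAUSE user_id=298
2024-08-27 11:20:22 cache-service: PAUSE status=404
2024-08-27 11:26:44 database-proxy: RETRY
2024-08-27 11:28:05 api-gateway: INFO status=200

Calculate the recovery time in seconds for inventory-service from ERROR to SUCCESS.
287

To calculate recovery time:

1. Find ERROR event for inventory-service: 2024-08-27 11:10:00
2. Find next SUCCESS event for inventory-service: 2024-08-27 11:14:47
3. Recovery time: 2024-08-27 11:14:47 - 2024-08-27 11:10:00 = 287 seconds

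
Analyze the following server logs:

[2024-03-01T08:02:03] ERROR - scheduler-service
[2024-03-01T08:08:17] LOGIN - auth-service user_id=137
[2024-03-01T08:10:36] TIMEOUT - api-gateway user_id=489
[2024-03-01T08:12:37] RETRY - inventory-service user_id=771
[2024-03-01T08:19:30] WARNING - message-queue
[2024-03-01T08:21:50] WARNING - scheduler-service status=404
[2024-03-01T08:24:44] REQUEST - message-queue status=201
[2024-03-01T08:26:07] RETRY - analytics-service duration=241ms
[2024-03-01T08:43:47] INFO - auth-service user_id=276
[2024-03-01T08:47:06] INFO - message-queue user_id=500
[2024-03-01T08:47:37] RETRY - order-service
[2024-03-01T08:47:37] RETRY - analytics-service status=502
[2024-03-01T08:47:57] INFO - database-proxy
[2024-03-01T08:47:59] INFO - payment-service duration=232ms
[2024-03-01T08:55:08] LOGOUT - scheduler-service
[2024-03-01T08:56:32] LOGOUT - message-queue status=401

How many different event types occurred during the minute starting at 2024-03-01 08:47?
2

To count unique event types:

1. Filter events in the minute starting at 2024-03-01 08:47
2. Extract event types from matching entries
3. Count unique types: 2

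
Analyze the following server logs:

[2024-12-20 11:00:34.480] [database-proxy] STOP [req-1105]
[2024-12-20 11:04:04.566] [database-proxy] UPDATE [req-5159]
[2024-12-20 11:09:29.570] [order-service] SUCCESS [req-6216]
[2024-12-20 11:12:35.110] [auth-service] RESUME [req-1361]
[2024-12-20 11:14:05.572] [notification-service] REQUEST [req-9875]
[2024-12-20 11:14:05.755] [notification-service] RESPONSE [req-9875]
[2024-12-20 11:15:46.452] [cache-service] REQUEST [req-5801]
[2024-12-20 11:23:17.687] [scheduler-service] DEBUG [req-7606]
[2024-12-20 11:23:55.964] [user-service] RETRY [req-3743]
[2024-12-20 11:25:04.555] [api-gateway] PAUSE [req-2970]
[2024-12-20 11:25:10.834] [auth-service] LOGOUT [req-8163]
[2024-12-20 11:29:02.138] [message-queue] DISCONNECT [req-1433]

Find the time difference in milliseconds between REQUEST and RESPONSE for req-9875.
183

To calculate latency:

1. Find REQUEST with id req-9875: 2024-12-20 11:14:05.572
2. Find RESPONSE with id req-9875: 2024-12-20 11:14:05.755
3. Latency: 2024-12-20 11:14:05.755 - 2024-12-20 11:14:05.572 = 183ms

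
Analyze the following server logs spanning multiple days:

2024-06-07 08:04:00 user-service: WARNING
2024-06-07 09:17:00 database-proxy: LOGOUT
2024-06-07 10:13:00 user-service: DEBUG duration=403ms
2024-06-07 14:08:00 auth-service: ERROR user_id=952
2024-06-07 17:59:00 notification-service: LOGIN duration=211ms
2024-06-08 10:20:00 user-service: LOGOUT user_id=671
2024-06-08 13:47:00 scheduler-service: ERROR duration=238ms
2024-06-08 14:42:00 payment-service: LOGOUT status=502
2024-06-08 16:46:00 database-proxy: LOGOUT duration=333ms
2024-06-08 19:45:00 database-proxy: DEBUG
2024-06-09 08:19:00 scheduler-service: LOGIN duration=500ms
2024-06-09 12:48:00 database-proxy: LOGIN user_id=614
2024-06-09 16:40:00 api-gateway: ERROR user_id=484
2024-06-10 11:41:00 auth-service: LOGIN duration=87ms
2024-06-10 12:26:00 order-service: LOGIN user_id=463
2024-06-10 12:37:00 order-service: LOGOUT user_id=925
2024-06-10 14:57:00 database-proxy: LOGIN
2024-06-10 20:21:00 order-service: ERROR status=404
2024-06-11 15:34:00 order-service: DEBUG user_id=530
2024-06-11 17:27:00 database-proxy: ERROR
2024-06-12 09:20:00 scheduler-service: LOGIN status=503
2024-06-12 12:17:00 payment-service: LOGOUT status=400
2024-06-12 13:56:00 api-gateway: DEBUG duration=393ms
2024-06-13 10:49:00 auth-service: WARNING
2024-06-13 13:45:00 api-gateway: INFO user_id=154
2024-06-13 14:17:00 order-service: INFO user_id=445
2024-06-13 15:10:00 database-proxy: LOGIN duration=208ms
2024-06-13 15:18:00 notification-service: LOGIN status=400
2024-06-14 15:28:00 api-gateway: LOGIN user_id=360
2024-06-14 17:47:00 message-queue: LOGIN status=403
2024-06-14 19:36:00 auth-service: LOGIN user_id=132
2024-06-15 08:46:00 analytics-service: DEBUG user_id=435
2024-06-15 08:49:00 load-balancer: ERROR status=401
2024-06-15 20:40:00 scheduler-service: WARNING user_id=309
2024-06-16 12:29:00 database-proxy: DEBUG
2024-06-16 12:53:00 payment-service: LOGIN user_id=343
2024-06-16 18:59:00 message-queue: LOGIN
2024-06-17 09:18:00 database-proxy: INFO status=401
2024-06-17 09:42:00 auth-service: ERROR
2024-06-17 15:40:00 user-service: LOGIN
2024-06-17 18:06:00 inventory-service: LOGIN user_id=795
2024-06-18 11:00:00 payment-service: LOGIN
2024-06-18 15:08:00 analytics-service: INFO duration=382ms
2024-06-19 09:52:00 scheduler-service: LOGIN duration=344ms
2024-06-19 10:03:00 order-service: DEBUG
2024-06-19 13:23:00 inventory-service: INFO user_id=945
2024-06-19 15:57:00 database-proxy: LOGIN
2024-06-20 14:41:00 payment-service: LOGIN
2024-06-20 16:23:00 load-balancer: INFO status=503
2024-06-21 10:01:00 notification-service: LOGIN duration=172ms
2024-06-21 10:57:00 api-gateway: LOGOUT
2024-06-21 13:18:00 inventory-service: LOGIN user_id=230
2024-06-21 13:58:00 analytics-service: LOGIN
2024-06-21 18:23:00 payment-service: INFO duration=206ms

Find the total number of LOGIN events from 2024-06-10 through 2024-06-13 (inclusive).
6

To filter by date range:

1. Date range: 2024-06-10 through 2024-06-13, both dates inclusive
2. Filter for LOGIN events whose date falls in this range
3. Count matching events: 6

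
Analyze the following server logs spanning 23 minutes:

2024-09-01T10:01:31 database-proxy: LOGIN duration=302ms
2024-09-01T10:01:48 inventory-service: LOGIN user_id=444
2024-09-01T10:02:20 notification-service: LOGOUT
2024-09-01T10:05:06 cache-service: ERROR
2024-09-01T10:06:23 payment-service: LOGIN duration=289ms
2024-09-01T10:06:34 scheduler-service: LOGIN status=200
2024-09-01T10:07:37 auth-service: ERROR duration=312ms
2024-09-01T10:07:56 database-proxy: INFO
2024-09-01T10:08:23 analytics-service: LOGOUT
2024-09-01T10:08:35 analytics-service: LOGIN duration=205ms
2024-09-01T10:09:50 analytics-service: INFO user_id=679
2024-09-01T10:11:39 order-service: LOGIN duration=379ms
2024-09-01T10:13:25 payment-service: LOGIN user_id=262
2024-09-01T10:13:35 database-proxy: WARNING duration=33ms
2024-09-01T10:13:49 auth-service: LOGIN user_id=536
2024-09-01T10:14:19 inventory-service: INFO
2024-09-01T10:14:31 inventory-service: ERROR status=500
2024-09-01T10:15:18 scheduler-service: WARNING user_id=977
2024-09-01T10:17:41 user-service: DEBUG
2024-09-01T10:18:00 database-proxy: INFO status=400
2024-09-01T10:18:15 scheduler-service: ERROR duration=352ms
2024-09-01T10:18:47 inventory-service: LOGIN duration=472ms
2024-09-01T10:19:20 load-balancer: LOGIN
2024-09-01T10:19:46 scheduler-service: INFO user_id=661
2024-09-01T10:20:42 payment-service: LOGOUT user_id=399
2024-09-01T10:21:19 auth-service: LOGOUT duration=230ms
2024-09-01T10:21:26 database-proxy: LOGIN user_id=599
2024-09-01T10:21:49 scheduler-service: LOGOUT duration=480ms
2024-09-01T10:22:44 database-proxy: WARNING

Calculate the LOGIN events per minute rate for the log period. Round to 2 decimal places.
0.48

To calculate the rate:

1. Count total LOGIN events: 11
2. Total time period: 23 minutes
3. Rate = 11 / 23 = 0.48 events per minute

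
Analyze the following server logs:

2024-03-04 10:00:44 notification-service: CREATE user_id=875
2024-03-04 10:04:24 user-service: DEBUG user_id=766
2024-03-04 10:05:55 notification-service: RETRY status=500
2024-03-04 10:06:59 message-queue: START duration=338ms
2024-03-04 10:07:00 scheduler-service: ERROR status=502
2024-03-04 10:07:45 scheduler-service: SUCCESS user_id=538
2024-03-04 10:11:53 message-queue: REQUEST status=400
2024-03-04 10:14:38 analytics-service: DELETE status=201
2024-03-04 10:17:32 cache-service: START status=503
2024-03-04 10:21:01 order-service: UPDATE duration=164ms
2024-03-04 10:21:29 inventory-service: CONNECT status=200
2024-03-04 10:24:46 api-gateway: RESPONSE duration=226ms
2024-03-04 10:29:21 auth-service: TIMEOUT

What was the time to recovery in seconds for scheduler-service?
45

To calculate recovery time:

1. Find ERROR event for scheduler-service: 2024-03-04 10:07:00
2. Find next SUCCESS event for scheduler-service: 2024-03-04 10:07:45
3. Recovery time: 2024-03-04 10:07:45 - 2024-03-04 10:07:00 = 45 seconds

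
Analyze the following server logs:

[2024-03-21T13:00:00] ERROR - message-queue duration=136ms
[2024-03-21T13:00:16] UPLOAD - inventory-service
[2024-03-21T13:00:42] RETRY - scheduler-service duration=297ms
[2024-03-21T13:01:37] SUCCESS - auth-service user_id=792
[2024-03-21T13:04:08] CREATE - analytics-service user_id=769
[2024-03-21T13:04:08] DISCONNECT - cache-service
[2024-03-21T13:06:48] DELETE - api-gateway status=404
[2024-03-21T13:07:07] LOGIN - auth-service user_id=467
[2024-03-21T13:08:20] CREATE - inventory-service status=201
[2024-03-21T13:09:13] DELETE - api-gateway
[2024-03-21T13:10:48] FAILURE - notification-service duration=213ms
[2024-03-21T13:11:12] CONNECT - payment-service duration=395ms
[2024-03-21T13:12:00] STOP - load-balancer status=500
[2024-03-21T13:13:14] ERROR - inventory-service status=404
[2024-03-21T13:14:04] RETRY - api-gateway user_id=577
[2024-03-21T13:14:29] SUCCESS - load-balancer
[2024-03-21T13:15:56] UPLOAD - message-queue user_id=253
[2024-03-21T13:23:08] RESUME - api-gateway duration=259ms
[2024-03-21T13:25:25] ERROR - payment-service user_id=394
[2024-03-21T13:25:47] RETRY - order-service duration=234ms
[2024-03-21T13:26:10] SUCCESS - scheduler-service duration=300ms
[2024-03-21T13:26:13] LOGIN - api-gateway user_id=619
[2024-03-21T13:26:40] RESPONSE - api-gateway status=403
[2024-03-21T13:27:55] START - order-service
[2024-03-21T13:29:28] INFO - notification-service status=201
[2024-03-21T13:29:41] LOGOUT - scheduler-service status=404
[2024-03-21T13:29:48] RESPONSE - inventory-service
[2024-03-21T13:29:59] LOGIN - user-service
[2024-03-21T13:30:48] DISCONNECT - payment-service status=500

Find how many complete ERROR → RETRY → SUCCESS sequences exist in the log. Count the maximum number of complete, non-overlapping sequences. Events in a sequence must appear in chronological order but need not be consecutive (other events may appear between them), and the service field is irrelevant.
3

To count sequences:

1. Look for pattern: ERROR → RETRY → SUCCESS
2. Greedily scan the log in chronological order, matching each sequence element in turn (ignoring service)
3. Each time the full pattern completes, increment the count and restart matching from the next event
4. Complete non-overlapping sequences found: 3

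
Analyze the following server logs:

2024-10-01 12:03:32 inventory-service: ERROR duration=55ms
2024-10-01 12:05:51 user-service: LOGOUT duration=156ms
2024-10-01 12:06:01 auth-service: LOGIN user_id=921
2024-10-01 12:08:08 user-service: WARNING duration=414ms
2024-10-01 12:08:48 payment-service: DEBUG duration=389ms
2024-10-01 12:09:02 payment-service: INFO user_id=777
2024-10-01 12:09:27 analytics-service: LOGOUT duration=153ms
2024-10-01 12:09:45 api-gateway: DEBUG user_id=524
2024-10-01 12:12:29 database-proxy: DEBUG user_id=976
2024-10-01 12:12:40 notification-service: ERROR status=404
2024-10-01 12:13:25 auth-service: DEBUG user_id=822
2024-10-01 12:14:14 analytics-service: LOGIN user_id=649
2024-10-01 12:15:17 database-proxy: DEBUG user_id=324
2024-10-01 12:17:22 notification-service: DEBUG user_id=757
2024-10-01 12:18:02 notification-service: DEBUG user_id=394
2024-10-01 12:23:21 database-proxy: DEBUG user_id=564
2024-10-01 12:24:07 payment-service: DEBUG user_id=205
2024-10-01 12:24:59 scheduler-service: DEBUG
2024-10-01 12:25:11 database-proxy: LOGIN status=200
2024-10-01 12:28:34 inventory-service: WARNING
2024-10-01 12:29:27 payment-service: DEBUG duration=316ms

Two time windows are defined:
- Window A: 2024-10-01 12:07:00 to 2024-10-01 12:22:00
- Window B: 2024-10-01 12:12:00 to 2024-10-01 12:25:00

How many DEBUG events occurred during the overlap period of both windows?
5

To find overlap events:

1. Window A: 2024-10-01 12:07:00 to 2024-10-01 12:22:00
2. Window B: 2024-10-01 12:12:00 to 2024-10-01 12:25:00
3. Overlap period: 2024-10-01 12:12:00 to 2024-10-01 12:22:00
4. Count DEBUG events in overlap: 5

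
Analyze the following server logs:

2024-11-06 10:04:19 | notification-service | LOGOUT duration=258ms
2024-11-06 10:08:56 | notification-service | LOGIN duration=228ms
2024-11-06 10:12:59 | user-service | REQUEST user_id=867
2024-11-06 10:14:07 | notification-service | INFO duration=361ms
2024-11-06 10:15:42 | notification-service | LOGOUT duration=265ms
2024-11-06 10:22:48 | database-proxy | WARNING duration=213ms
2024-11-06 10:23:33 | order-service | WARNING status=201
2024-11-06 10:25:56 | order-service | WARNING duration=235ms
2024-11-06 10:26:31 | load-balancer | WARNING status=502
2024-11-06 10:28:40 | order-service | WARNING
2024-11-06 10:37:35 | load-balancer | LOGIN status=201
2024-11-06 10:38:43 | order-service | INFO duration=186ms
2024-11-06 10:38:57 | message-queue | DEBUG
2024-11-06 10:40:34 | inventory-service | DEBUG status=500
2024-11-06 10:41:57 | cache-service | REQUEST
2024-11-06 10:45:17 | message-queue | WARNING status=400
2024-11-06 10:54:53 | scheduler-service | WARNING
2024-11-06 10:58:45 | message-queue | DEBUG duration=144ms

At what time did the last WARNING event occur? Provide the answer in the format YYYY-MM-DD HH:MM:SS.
2024-11-06 10:54:53

To find the last event:

1. Filter for all WARNING events
2. Sort by timestamp
3. Select the last one
4. Timestamp: 2024-11-06 10:54:53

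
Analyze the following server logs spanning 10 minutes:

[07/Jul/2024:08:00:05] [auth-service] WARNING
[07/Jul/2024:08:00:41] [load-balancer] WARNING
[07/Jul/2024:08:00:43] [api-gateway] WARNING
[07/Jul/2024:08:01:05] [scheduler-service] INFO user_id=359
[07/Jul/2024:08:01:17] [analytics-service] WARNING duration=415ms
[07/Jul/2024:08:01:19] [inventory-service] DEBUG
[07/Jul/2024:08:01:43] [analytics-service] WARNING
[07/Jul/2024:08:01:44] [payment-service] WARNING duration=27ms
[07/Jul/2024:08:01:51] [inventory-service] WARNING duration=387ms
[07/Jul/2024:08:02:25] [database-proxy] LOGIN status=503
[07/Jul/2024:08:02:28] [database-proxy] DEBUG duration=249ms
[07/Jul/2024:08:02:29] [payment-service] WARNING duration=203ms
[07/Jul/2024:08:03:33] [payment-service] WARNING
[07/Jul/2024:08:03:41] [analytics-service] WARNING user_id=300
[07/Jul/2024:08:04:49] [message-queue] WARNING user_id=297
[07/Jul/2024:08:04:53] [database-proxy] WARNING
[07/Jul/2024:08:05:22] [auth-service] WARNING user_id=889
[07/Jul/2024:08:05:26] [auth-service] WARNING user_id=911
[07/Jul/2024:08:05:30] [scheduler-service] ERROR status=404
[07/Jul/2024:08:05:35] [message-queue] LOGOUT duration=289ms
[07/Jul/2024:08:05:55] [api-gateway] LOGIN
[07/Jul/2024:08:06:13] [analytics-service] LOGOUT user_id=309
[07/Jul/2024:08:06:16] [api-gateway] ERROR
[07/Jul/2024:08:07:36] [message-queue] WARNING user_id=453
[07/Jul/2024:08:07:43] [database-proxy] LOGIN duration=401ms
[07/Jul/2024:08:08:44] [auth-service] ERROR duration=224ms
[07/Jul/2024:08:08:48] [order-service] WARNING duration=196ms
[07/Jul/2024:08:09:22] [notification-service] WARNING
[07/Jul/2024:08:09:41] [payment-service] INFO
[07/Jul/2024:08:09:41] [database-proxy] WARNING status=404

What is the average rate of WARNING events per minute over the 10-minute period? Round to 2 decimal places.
1.8

To calculate the rate:

1. Count total WARNING events: 18
2. Total time period: 10 minutes
3. Rate = 18 / 10 = 1.8 events per minute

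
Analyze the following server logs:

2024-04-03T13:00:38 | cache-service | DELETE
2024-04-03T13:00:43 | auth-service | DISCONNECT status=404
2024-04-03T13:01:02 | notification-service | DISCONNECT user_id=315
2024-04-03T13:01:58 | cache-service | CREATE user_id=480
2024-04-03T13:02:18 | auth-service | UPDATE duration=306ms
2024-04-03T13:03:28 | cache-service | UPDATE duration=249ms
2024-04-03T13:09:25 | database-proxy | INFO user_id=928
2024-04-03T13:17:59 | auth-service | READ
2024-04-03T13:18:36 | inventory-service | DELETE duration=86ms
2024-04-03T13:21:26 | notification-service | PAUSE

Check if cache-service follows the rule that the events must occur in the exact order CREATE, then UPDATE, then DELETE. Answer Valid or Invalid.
Invalid

To validate ordering:

1. Required order: CREATE → UPDATE → DELETE
2. Rule: the events must occur in the exact order CREATE, then UPDATE, then DELETE
3. Check actual order of events for cache-service
4. Result: Invalid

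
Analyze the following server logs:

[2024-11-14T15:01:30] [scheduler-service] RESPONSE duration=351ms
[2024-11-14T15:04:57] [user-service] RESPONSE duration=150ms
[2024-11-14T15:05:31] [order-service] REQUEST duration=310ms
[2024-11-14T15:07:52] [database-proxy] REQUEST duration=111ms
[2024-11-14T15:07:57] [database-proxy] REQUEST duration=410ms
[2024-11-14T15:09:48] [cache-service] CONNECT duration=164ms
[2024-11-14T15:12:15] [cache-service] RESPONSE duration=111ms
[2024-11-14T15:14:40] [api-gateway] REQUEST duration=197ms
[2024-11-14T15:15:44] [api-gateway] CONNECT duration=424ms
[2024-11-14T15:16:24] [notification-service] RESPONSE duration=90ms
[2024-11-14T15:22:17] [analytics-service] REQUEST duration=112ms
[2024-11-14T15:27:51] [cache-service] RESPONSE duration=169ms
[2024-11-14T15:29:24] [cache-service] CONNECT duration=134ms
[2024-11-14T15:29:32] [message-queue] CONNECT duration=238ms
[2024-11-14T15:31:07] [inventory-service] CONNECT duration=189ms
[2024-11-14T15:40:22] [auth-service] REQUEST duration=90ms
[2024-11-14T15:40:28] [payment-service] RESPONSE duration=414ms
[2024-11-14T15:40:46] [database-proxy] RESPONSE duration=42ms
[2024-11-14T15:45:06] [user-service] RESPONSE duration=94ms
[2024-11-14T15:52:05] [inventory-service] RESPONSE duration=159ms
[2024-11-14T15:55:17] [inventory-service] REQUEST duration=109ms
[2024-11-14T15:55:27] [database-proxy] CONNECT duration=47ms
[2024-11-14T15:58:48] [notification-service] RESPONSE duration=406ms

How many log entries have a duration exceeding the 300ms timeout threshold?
6

To count timeouts:

1. Threshold: 300ms
2. Extract duration from each log entry
3. Count entries where duration > 300
4. Timeout count: 6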